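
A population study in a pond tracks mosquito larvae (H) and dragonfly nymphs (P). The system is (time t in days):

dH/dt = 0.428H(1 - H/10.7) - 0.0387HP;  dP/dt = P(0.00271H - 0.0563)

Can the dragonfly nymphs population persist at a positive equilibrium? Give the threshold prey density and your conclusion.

The predator equation gives dP/dt > 0 only when H > 0.0563/0.00271 = 20.8.
Without the predator, H → K = 10.7. Since 10.7 < 20.8, the predator cannot invade.

Threshold H = 20.8; K < 20.8, so no, the predator goes extinct.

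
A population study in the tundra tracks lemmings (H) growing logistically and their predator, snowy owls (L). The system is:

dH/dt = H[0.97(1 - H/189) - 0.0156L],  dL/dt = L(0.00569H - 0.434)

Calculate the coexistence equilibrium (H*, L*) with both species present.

From dL/dt = 0 with L > 0: 0.00569H* = 0.434, so H* = 76.3.
Substitute into dH/dt = 0: 0.97(1 - 76.3/189) = 0.0156L*.
The bracket is 0.596, giving L* = 0.579/0.0156 = 37.1.

H* ≈ 76.3, L* ≈ 37.1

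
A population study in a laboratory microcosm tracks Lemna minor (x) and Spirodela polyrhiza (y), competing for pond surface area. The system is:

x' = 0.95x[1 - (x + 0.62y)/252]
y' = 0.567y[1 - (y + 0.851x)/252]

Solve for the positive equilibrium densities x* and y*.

Setting both brackets to zero gives the nullclines x + 0.62y = 252 and 0.851x + y = 252.
Substituting y = 252 - 0.851x into the first: x(1 - 0.62·0.851) = 252 - 0.62·252.
So x* = 95.8/0.472 = 203, and then y* = 252 - 0.851·203 = 79.5.

x* ≈ 203, y* ≈ 79.5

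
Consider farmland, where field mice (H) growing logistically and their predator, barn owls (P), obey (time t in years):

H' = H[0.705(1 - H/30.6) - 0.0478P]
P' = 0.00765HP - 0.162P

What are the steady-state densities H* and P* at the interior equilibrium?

H* ≈ 21.2, P* ≈ 4.54

From dP/dt = 0 with P > 0: 0.00765H* = 0.162, so H* = 21.2.
Substitute into dH/dt = 0: 0.705(1 - 21.2/30.6) = 0.0478P*.
The bracket is 0.308, giving P* = 0.217/0.0478 = 4.54.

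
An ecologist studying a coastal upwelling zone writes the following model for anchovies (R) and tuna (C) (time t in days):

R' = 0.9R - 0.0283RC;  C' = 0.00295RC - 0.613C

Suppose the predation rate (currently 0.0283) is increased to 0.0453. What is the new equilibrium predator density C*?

At the interior fixed point, setting dR/dt = 0 with R > 0 fixes C* = (prey growth rate)/(RC coefficient) — independent of the other coefficients.
With the change, C* = 0.9/0.0453 = 19.9; it falls from 31.8.

C* ≈ 19.9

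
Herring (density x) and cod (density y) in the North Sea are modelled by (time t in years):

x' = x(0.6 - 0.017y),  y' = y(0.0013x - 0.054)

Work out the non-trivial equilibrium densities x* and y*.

Set dy/dt = 0 with y > 0: 0.0013x - 0.054 = 0, so x* = 0.054/0.0013 = 41.5.
Set dx/dt = 0 with x > 0: 0.6 - 0.017y = 0, so y* = 0.6/0.017 = 35.3.

x* ≈ 41.5, y* ≈ 35.3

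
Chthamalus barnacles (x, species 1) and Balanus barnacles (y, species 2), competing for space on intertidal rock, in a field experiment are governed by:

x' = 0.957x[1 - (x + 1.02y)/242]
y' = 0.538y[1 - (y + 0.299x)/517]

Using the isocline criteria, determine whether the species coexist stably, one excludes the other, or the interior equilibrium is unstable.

species 2 excludes species 1

Compare the nullcline intercepts: K1/α12 = 242/1.02 = 237 < K2 = 517; K2/α21 = 517/0.299 = 1730 > K1 = 242.
Since the inequalities point opposite ways, species 2 can invade but species 1 cannot.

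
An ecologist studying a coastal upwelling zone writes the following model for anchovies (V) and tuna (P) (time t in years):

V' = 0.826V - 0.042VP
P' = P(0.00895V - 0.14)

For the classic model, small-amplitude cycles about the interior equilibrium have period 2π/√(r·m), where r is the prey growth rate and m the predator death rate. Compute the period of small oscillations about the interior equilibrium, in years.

Here r = 0.826 and m = 0.14, so r·m = 0.116.
ω = √0.116 = 0.34 per year, hence T = 2π/ω ≈ 18.5 years.

T ≈ 18.5 years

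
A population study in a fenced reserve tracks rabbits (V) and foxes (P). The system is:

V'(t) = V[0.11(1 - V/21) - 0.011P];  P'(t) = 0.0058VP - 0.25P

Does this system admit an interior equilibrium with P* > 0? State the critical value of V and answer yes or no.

The predator equation gives dP/dt > 0 only when V > 0.25/0.0058 = 43.1.
Without the predator, V → K = 21. Since 21 < 43.1, the predator cannot invade.

Threshold V = 43.1; K < 43.1, so no, the predator goes extinct.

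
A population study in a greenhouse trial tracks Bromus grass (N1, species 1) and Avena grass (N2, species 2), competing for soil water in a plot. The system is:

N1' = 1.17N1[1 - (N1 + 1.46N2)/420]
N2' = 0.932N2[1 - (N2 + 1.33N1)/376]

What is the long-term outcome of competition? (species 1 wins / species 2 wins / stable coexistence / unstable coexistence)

Compare the nullcline intercepts: K1/α12 = 420/1.46 = 288 < K2 = 376; K2/α21 = 376/1.33 = 283 < K1 = 420.
Since both are reversed, neither can invade when rare; the interior point is a saddle.

unstable coexistence (outcome depends on initial conditions)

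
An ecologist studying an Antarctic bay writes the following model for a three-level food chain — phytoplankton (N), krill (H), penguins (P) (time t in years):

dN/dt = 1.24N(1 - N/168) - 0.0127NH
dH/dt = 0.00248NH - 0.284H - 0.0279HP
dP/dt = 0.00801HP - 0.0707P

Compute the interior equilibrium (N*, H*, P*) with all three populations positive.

N* ≈ 153, H* ≈ 8.83, P* ≈ 3.4

From dP/dt = 0: 0.00801H* = 0.0707, so H* = 8.83.
From dN/dt = 0: 1.24(1 - N*/168) = 0.0127·8.83, giving N* = 168·(1 - 0.0904) = 153.
From dH/dt = 0: 0.00248·153 - 0.284 = 0.0279P*, so P* = 0.095/0.0279 = 3.4.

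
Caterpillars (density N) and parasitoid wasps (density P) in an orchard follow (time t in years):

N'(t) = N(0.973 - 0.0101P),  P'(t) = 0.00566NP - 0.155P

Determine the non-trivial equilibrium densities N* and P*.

Set dP/dt = 0 with P > 0: 0.00566N - 0.155 = 0, so N* = 0.155/0.00566 = 27.4.
Set dN/dt = 0 with N > 0: 0.973 - 0.0101P = 0, so P* = 0.973/0.0101 = 96.3.

N* ≈ 27.4, P* ≈ 96.3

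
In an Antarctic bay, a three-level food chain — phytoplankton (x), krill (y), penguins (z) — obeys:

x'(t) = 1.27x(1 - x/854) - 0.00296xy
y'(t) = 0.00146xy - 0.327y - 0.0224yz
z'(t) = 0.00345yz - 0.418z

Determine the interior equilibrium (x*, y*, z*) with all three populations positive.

From dz/dt = 0: 0.00345y* = 0.418, so y* = 121.
From dx/dt = 0: 1.27(1 - x*/854) = 0.00296·121, giving x* = 854·(1 - 0.282) = 613.
From dy/dt = 0: 0.00146·613 - 0.327 = 0.0224z*, so z* = 0.568/0.0224 = 25.3.

x* ≈ 613, y* ≈ 121, z* ≈ 25.3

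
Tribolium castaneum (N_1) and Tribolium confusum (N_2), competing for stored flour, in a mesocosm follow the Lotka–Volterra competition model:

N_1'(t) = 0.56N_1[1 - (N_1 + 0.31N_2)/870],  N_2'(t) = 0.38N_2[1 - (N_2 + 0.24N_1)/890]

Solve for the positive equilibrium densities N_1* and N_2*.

N_1* ≈ 642, N_2* ≈ 736

Setting both brackets to zero gives the nullclines N_1 + 0.31N_2 = 870 and 0.24N_1 + N_2 = 890.
Substituting N_2 = 890 - 0.24N_1 into the first: N_1(1 - 0.31·0.24) = 870 - 0.31·890.
So N_1* = 594/0.926 = 642, and then N_2* = 890 - 0.24·642 = 736.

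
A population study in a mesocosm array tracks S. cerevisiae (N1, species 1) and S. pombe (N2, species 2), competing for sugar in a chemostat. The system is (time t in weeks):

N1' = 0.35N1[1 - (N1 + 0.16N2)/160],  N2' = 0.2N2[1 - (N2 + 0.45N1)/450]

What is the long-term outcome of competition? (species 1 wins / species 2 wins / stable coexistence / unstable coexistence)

Compare the nullcline intercepts: K1/α12 = 160/0.16 = 1000 > K2 = 450; K2/α21 = 450/0.45 = 1000 > K1 = 160.
Since both inequalities hold, each species can invade when rare, so the interior equilibrium is stable.

stable coexistence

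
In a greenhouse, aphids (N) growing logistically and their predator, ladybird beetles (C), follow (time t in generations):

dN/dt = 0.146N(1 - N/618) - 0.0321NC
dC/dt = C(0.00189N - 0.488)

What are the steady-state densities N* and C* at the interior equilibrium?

From dC/dt = 0 with C > 0: 0.00189N* = 0.488, so N* = 258.
Substitute into dN/dt = 0: 0.146(1 - 258/618) = 0.0321C*.
The bracket is 0.582, giving C* = 0.085/0.0321 = 2.65.

N* ≈ 258, C* ≈ 2.65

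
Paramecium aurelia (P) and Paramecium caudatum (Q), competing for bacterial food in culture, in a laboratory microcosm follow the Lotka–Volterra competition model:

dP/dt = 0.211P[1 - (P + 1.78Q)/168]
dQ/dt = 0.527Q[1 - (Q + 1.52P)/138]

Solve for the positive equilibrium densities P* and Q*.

P* ≈ 45.5, Q* ≈ 68.8

Setting both brackets to zero gives the nullclines P + 1.78Q = 168 and 1.52P + Q = 138.
Substituting Q = 138 - 1.52P into the first: P(1 - 1.78·1.52) = 168 - 1.78·138.
So P* = -77.6/-1.71 = 45.5, and then Q* = 138 - 1.52·45.5 = 68.8.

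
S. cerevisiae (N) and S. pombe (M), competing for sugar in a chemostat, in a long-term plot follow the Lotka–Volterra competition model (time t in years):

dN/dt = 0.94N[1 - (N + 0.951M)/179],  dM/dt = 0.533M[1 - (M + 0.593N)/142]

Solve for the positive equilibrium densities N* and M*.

Setting both brackets to zero gives the nullclines N + 0.951M = 179 and 0.593N + M = 142.
Substituting M = 142 - 0.593N into the first: N(1 - 0.951·0.593) = 179 - 0.951·142.
So N* = 44/0.436 = 101, and then M* = 142 - 0.593·101 = 82.2.

N* ≈ 101, M* ≈ 82.2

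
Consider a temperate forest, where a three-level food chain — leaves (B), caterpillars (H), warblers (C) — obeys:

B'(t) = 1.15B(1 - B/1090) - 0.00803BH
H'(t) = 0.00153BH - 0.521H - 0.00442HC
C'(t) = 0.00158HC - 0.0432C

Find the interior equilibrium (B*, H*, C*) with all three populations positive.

From dC/dt = 0: 0.00158H* = 0.0432, so H* = 27.3.
From dB/dt = 0: 1.15(1 - B*/1090) = 0.00803·27.3, giving B* = 1090·(1 - 0.191) = 882.
From dH/dt = 0: 0.00153·882 - 0.521 = 0.00442C*, so C* = 0.828/0.00442 = 187.

B* ≈ 882, H* ≈ 27.3, C* ≈ 187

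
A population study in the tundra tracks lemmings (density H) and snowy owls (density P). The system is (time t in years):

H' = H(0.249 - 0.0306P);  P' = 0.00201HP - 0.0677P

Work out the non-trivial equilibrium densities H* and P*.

Set dP/dt = 0 with P > 0: 0.00201H - 0.0677 = 0, so H* = 0.0677/0.00201 = 33.7.
Set dH/dt = 0 with H > 0: 0.249 - 0.0306P = 0, so P* = 0.249/0.0306 = 8.14.

H* ≈ 33.7, P* ≈ 8.14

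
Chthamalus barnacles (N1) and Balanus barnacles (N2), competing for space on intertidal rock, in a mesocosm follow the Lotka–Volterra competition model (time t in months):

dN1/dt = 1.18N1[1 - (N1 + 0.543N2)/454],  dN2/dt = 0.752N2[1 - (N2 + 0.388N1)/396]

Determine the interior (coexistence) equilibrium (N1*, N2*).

N1* ≈ 303, N2* ≈ 279

Setting both brackets to zero gives the nullclines N1 + 0.543N2 = 454 and 0.388N1 + N2 = 396.
Substituting N2 = 396 - 0.388N1 into the first: N1(1 - 0.543·0.388) = 454 - 0.543·396.
So N1* = 239/0.789 = 303, and then N2* = 396 - 0.388·303 = 279.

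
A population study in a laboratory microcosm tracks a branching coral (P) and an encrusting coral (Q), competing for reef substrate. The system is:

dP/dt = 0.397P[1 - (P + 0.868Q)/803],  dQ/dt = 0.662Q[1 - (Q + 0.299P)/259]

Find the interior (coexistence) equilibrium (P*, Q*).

P* ≈ 781, Q* ≈ 25.5

Setting both brackets to zero gives the nullclines P + 0.868Q = 803 and 0.299P + Q = 259.
Substituting Q = 259 - 0.299P into the first: P(1 - 0.868·0.299) = 803 - 0.868·259.
So P* = 578/0.74 = 781, and then Q* = 259 - 0.299·781 = 25.5.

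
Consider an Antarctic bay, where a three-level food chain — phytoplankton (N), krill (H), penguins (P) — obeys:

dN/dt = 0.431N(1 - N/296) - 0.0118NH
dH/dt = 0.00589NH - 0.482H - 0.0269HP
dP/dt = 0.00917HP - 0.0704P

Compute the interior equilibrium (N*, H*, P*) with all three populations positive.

N* ≈ 234, H* ≈ 7.68, P* ≈ 33.3

From dP/dt = 0: 0.00917H* = 0.0704, so H* = 7.68.
From dN/dt = 0: 0.431(1 - N*/296) = 0.0118·7.68, giving N* = 296·(1 - 0.21) = 234.
From dH/dt = 0: 0.00589·234 - 0.482 = 0.0269P*, so P* = 0.895/0.0269 = 33.3.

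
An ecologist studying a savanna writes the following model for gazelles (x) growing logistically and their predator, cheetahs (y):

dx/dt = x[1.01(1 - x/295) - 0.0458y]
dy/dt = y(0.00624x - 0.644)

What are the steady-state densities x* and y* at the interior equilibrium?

From dy/dt = 0 with y > 0: 0.00624x* = 0.644, so x* = 103.
Substitute into dx/dt = 0: 1.01(1 - 103/295) = 0.0458y*.
The bracket is 0.65, giving y* = 0.657/0.0458 = 14.3.

x* ≈ 103, y* ≈ 14.3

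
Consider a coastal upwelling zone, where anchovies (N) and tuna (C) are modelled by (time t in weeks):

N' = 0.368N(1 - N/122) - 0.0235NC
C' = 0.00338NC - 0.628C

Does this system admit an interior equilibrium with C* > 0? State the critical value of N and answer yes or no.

Threshold N = 186; K < 186, so no, the predator goes extinct.

The predator equation gives dC/dt > 0 only when N > 0.628/0.00338 = 186.
Without the predator, N → K = 122. Since 122 < 186, the predator cannot invade.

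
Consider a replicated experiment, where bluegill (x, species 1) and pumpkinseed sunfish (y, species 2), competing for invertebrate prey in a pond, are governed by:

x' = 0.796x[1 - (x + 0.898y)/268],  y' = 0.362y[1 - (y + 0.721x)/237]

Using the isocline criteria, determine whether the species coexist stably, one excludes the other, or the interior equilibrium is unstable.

stable coexistence

Compare the nullcline intercepts: K1/α12 = 268/0.898 = 298 > K2 = 237; K2/α21 = 237/0.721 = 329 > K1 = 268.
Since both inequalities hold, each species can invade when rare, so the interior equilibrium is stable.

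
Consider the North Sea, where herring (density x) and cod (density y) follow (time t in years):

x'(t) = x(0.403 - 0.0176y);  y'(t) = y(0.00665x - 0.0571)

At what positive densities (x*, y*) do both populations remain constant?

Set dy/dt = 0 with y > 0: 0.00665x - 0.0571 = 0, so x* = 0.0571/0.00665 = 8.59.
Set dx/dt = 0 with x > 0: 0.403 - 0.0176y = 0, so y* = 0.403/0.0176 = 22.9.

x* ≈ 8.59, y* ≈ 22.9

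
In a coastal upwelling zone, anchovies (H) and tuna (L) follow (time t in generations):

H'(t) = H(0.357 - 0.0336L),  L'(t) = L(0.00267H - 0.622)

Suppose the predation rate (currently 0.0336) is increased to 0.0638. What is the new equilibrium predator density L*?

At the interior fixed point, setting dH/dt = 0 with H > 0 fixes L* = (prey growth rate)/(HL coefficient) — independent of the other coefficients.
With the change, L* = 0.357/0.0638 = 5.6; it falls from 10.6.

L* ≈ 5.6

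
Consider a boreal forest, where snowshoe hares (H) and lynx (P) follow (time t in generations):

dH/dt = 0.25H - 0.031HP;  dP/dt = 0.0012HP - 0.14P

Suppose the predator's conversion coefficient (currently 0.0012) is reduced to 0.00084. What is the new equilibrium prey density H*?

H* ≈ 167

At the interior fixed point, setting dP/dt = 0 with P > 0 fixes H* = (predator death rate)/(HP coefficient) — independent of the other coefficients.
With the change, H* = 0.14/0.00084 = 167; it rises from 117.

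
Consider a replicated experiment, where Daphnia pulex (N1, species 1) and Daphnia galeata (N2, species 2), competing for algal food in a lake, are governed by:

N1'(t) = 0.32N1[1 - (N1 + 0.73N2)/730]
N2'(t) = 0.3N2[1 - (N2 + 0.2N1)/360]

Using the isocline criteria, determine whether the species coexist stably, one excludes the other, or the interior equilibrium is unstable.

Compare the nullcline intercepts: K1/α12 = 730/0.73 = 1000 > K2 = 360; K2/α21 = 360/0.2 = 1800 > K1 = 730.
Since both inequalities hold, each species can invade when rare, so the interior equilibrium is stable.

stable coexistence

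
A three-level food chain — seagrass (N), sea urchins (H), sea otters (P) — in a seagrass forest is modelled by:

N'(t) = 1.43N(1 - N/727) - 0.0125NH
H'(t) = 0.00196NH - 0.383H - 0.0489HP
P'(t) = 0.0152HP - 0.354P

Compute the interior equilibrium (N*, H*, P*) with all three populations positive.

N* ≈ 579, H* ≈ 23.3, P* ≈ 15.4

From dP/dt = 0: 0.0152H* = 0.354, so H* = 23.3.
From dN/dt = 0: 1.43(1 - N*/727) = 0.0125·23.3, giving N* = 727·(1 - 0.204) = 579.
From dH/dt = 0: 0.00196·579 - 0.383 = 0.0489P*, so P* = 0.752/0.0489 = 15.4.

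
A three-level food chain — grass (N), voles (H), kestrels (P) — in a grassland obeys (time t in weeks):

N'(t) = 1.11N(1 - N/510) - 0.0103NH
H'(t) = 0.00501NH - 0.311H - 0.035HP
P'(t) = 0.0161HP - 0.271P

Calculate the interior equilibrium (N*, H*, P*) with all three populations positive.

From dP/dt = 0: 0.0161H* = 0.271, so H* = 16.8.
From dN/dt = 0: 1.11(1 - N*/510) = 0.0103·16.8, giving N* = 510·(1 - 0.156) = 430.
From dH/dt = 0: 0.00501·430 - 0.311 = 0.035P*, so P* = 1.85/0.035 = 52.7.

N* ≈ 430, H* ≈ 16.8, P* ≈ 52.7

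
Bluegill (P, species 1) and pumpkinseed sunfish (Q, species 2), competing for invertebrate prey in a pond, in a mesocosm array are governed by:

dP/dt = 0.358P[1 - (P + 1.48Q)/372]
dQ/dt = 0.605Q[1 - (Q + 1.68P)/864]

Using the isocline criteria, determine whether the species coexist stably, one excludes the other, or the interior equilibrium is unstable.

species 2 excludes species 1

Compare the nullcline intercepts: K1/α12 = 372/1.48 = 251 < K2 = 864; K2/α21 = 864/1.68 = 514 > K1 = 372.
Since the inequalities point opposite ways, species 2 can invade but species 1 cannot.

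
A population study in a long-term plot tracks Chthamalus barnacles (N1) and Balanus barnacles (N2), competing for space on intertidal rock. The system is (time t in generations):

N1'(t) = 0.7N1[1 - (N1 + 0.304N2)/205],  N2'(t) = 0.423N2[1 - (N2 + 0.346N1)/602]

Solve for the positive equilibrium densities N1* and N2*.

Setting both brackets to zero gives the nullclines N1 + 0.304N2 = 205 and 0.346N1 + N2 = 602.
Substituting N2 = 602 - 0.346N1 into the first: N1(1 - 0.304·0.346) = 205 - 0.304·602.
So N1* = 22/0.895 = 24.6, and then N2* = 602 - 0.346·24.6 = 593.

N1* ≈ 24.6, N2* ≈ 593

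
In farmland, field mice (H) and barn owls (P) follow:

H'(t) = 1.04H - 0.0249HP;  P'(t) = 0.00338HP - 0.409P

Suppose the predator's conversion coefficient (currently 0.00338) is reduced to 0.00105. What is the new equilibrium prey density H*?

At the interior fixed point, setting dP/dt = 0 with P > 0 fixes H* = (predator death rate)/(HP coefficient) — independent of the other coefficients.
With the change, H* = 0.409/0.00105 = 390; it rises from 121.

H* ≈ 390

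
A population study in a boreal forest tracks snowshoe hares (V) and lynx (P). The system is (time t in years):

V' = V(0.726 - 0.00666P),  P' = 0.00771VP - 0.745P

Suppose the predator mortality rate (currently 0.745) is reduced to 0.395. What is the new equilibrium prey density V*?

V* ≈ 51.2

At the interior fixed point, setting dP/dt = 0 with P > 0 fixes V* = (predator death rate)/(VP coefficient) — independent of the other coefficients.
With the change, V* = 0.395/0.00771 = 51.2; it falls from 96.6.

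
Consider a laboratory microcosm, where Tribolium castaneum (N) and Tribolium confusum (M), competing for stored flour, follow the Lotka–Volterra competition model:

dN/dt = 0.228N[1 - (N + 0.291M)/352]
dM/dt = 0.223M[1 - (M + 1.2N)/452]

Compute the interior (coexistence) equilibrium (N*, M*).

N* ≈ 339, M* ≈ 45.5

Setting both brackets to zero gives the nullclines N + 0.291M = 352 and 1.2N + M = 452.
Substituting M = 452 - 1.2N into the first: N(1 - 0.291·1.2) = 352 - 0.291·452.
So N* = 220/0.651 = 339, and then M* = 452 - 1.2·339 = 45.5.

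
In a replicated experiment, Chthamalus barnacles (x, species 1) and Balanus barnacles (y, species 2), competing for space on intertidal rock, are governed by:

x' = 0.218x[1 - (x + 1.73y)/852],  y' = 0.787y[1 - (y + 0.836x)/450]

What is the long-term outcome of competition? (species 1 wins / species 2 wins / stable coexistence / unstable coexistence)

Compare the nullcline intercepts: K1/α12 = 852/1.73 = 492 > K2 = 450; K2/α21 = 450/0.836 = 538 < K1 = 852.
Since the inequalities point opposite ways, species 1 can invade but species 2 cannot.

species 1 excludes species 2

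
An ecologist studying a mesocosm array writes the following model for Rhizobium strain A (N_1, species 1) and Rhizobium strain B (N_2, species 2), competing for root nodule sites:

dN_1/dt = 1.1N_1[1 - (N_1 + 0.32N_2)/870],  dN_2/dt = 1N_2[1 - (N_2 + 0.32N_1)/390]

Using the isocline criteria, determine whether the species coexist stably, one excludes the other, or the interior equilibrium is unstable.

Compare the nullcline intercepts: K1/α12 = 870/0.32 = 2720 > K2 = 390; K2/α21 = 390/0.32 = 1220 > K1 = 870.
Since both inequalities hold, each species can invade when rare, so the interior equilibrium is stable.

stable coexistence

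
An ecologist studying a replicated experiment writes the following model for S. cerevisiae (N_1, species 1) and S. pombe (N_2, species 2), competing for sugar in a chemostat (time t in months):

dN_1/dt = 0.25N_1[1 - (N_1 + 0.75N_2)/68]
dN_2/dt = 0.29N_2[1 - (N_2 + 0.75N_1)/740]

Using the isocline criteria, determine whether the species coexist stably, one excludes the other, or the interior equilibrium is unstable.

Compare the nullcline intercepts: K1/α12 = 68/0.75 = 90.7 < K2 = 740; K2/α21 = 740/0.75 = 987 > K1 = 68.
Since the inequalities point opposite ways, species 2 can invade but species 1 cannot.

species 2 excludes species 1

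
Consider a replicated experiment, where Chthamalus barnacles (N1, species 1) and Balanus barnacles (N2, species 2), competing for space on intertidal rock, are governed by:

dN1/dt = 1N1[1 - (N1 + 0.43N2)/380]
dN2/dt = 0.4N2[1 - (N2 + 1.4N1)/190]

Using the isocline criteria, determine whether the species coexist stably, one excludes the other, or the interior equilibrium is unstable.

species 1 excludes species 2

Compare the nullcline intercepts: K1/α12 = 380/0.43 = 884 > K2 = 190; K2/α21 = 190/1.4 = 136 < K1 = 380.
Since the inequalities point opposite ways, species 1 can invade but species 2 cannot.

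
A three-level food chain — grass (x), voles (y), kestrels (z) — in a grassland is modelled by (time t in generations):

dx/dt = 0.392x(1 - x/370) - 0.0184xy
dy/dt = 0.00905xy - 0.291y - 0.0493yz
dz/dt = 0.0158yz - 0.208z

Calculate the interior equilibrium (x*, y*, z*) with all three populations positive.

From dz/dt = 0: 0.0158y* = 0.208, so y* = 13.2.
From dx/dt = 0: 0.392(1 - x*/370) = 0.0184·13.2, giving x* = 370·(1 - 0.618) = 141.
From dy/dt = 0: 0.00905·141 - 0.291 = 0.0493z*, so z* = 0.988/0.0493 = 20.

x* ≈ 141, y* ≈ 13.2, z* ≈ 20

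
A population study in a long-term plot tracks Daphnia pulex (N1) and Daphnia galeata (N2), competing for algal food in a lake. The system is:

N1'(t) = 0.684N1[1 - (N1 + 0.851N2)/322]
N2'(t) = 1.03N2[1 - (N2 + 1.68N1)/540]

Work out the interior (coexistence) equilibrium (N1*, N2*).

N1* ≈ 320, N2* ≈ 2.23

Setting both brackets to zero gives the nullclines N1 + 0.851N2 = 322 and 1.68N1 + N2 = 540.
Substituting N2 = 540 - 1.68N1 into the first: N1(1 - 0.851·1.68) = 322 - 0.851·540.
So N1* = -138/-0.43 = 320, and then N2* = 540 - 1.68·320 = 2.23.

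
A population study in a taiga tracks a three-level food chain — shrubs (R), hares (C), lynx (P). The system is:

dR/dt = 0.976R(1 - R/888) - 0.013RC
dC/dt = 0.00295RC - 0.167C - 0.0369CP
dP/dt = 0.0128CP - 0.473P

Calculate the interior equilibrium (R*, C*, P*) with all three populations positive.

From dP/dt = 0: 0.0128C* = 0.473, so C* = 37.
From dR/dt = 0: 0.976(1 - R*/888) = 0.013·37, giving R* = 888·(1 - 0.492) = 451.
From dC/dt = 0: 0.00295·451 - 0.167 = 0.0369P*, so P* = 1.16/0.0369 = 31.5.

R* ≈ 451, C* ≈ 37, P* ≈ 31.5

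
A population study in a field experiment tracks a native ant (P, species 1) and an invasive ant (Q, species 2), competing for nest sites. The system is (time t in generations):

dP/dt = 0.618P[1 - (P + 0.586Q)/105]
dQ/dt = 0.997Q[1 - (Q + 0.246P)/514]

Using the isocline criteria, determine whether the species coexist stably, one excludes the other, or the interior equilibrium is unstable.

Compare the nullcline intercepts: K1/α12 = 105/0.586 = 179 < K2 = 514; K2/α21 = 514/0.246 = 2090 > K1 = 105.
Since the inequalities point opposite ways, species 2 can invade but species 1 cannot.

species 2 excludes species 1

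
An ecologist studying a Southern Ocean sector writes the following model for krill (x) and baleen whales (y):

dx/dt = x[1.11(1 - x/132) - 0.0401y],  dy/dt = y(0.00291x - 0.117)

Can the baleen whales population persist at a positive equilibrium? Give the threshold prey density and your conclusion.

The predator equation gives dy/dt > 0 only when x > 0.117/0.00291 = 40.2.
Without the predator, x → K = 132. Since 132 > 40.2, the predator can invade and persist.

Threshold x = 40.2; K > 40.2, so yes, the predator persists.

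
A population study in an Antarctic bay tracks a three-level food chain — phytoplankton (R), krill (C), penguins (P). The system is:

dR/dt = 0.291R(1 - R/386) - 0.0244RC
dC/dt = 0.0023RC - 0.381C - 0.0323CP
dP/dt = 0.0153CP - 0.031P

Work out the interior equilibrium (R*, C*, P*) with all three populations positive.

From dP/dt = 0: 0.0153C* = 0.031, so C* = 2.03.
From dR/dt = 0: 0.291(1 - R*/386) = 0.0244·2.03, giving R* = 386·(1 - 0.17) = 320.
From dC/dt = 0: 0.0023·320 - 0.381 = 0.0323P*, so P* = 0.356/0.0323 = 11.

R* ≈ 320, C* ≈ 2.03, P* ≈ 11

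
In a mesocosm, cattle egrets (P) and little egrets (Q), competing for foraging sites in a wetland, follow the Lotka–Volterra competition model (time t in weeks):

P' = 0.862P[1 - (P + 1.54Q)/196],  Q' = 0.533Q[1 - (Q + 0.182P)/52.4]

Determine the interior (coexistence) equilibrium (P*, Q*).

P* ≈ 160, Q* ≈ 23.2

Setting both brackets to zero gives the nullclines P + 1.54Q = 196 and 0.182P + Q = 52.4.
Substituting Q = 52.4 - 0.182P into the first: P(1 - 1.54·0.182) = 196 - 1.54·52.4.
So P* = 115/0.72 = 160, and then Q* = 52.4 - 0.182·160 = 23.2.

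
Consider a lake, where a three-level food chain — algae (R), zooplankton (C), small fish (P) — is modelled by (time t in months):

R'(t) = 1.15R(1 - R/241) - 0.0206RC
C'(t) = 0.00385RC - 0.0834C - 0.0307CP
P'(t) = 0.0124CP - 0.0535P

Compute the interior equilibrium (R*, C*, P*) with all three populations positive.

R* ≈ 222, C* ≈ 4.31, P* ≈ 25.2

From dP/dt = 0: 0.0124C* = 0.0535, so C* = 4.31.
From dR/dt = 0: 1.15(1 - R*/241) = 0.0206·4.31, giving R* = 241·(1 - 0.0773) = 222.
From dC/dt = 0: 0.00385·222 - 0.0834 = 0.0307P*, so P* = 0.773/0.0307 = 25.2.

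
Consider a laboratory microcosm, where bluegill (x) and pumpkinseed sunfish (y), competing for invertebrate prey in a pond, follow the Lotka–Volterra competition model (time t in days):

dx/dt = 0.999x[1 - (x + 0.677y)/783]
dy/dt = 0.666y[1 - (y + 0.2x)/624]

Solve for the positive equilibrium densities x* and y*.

Setting both brackets to zero gives the nullclines x + 0.677y = 783 and 0.2x + y = 624.
Substituting y = 624 - 0.2x into the first: x(1 - 0.677·0.2) = 783 - 0.677·624.
So x* = 361/0.865 = 417, and then y* = 624 - 0.2·417 = 541.

x* ≈ 417, y* ≈ 541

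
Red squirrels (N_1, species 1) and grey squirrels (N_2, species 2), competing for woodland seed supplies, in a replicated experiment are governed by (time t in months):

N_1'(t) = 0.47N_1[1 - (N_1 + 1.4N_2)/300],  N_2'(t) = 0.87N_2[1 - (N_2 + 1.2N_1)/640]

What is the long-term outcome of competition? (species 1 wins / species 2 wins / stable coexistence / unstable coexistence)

species 2 excludes species 1

Compare the nullcline intercepts: K1/α12 = 300/1.4 = 214 < K2 = 640; K2/α21 = 640/1.2 = 533 > K1 = 300.
Since the inequalities point opposite ways, species 2 can invade but species 1 cannot.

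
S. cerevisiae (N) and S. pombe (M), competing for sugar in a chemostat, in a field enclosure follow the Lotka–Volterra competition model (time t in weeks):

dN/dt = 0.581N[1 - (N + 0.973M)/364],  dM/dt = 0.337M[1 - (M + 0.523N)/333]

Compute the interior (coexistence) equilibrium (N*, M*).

Setting both brackets to zero gives the nullclines N + 0.973M = 364 and 0.523N + M = 333.
Substituting M = 333 - 0.523N into the first: N(1 - 0.973·0.523) = 364 - 0.973·333.
So N* = 40/0.491 = 81.4, and then M* = 333 - 0.523·81.4 = 290.

N* ≈ 81.4, M* ≈ 290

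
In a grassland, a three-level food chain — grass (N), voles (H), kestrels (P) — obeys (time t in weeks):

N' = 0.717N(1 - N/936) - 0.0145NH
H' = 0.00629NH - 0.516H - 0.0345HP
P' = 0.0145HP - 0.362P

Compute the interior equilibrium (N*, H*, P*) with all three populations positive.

N* ≈ 463, H* ≈ 25, P* ≈ 69.5

From dP/dt = 0: 0.0145H* = 0.362, so H* = 25.
From dN/dt = 0: 0.717(1 - N*/936) = 0.0145·25, giving N* = 936·(1 - 0.505) = 463.
From dH/dt = 0: 0.00629·463 - 0.516 = 0.0345P*, so P* = 2.4/0.0345 = 69.5.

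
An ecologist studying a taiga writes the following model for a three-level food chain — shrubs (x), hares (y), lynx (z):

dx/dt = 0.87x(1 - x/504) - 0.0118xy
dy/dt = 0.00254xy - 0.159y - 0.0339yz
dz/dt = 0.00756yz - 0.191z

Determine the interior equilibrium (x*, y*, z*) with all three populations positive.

x* ≈ 331, y* ≈ 25.3, z* ≈ 20.1

From dz/dt = 0: 0.00756y* = 0.191, so y* = 25.3.
From dx/dt = 0: 0.87(1 - x*/504) = 0.0118·25.3, giving x* = 504·(1 - 0.343) = 331.
From dy/dt = 0: 0.00254·331 - 0.159 = 0.0339z*, so z* = 0.682/0.0339 = 20.1.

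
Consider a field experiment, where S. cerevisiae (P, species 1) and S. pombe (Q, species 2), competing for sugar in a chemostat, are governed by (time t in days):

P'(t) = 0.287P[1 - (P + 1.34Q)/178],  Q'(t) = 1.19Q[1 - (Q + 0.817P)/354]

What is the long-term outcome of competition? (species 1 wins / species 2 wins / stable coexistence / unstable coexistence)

species 2 excludes species 1

Compare the nullcline intercepts: K1/α12 = 178/1.34 = 133 < K2 = 354; K2/α21 = 354/0.817 = 433 > K1 = 178.
Since the inequalities point opposite ways, species 2 can invade but species 1 cannot.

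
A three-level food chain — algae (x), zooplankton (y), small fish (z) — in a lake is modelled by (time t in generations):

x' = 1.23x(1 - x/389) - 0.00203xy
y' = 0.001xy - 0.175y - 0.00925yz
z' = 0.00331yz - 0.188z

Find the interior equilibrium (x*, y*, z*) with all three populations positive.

From dz/dt = 0: 0.00331y* = 0.188, so y* = 56.8.
From dx/dt = 0: 1.23(1 - x*/389) = 0.00203·56.8, giving x* = 389·(1 - 0.0937) = 353.
From dy/dt = 0: 0.001·353 - 0.175 = 0.00925z*, so z* = 0.178/0.00925 = 19.2.

x* ≈ 353, y* ≈ 56.8, z* ≈ 19.2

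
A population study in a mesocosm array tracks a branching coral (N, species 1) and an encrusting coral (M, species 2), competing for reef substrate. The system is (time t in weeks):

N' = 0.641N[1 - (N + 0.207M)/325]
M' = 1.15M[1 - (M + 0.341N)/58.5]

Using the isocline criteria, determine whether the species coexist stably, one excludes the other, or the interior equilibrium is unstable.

species 1 excludes species 2

Compare the nullcline intercepts: K1/α12 = 325/0.207 = 1570 > K2 = 58.5; K2/α21 = 58.5/0.341 = 172 < K1 = 325.
Since the inequalities point opposite ways, species 1 can invade but species 2 cannot.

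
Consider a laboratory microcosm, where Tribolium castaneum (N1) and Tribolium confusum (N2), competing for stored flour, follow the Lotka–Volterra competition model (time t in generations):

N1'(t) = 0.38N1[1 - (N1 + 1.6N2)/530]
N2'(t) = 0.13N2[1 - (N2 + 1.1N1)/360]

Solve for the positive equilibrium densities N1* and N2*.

N1* ≈ 60.5, N2* ≈ 293

Setting both brackets to zero gives the nullclines N1 + 1.6N2 = 530 and 1.1N1 + N2 = 360.
Substituting N2 = 360 - 1.1N1 into the first: N1(1 - 1.6·1.1) = 530 - 1.6·360.
So N1* = -46/-0.76 = 60.5, and then N2* = 360 - 1.1·60.5 = 293.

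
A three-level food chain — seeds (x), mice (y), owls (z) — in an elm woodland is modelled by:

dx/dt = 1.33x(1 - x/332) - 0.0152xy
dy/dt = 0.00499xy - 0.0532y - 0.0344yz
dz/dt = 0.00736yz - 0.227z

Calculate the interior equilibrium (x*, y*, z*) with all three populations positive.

From dz/dt = 0: 0.00736y* = 0.227, so y* = 30.8.
From dx/dt = 0: 1.33(1 - x*/332) = 0.0152·30.8, giving x* = 332·(1 - 0.352) = 215.
From dy/dt = 0: 0.00499·215 - 0.0532 = 0.0344z*, so z* = 1.02/0.0344 = 29.6.

x* ≈ 215, y* ≈ 30.8, z* ≈ 29.6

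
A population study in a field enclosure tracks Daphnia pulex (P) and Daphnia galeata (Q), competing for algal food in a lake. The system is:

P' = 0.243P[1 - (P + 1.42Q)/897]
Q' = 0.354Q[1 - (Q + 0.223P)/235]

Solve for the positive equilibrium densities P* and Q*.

Setting both brackets to zero gives the nullclines P + 1.42Q = 897 and 0.223P + Q = 235.
Substituting Q = 235 - 0.223P into the first: P(1 - 1.42·0.223) = 897 - 1.42·235.
So P* = 563/0.683 = 824, and then Q* = 235 - 0.223·824 = 51.2.

P* ≈ 824, Q* ≈ 51.2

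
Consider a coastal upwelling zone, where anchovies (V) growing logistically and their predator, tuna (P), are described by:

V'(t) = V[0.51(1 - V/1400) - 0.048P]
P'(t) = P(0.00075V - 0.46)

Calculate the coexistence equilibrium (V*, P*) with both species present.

From dP/dt = 0 with P > 0: 0.00075V* = 0.46, so V* = 613.
Substitute into dV/dt = 0: 0.51(1 - 613/1400) = 0.048P*.
The bracket is 0.562, giving P* = 0.287/0.048 = 5.97.

V* ≈ 613, P* ≈ 5.97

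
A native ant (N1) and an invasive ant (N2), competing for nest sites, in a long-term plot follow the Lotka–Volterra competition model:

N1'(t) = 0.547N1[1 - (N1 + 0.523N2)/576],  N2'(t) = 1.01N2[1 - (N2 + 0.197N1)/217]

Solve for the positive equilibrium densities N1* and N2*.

N1* ≈ 516, N2* ≈ 115

Setting both brackets to zero gives the nullclines N1 + 0.523N2 = 576 and 0.197N1 + N2 = 217.
Substituting N2 = 217 - 0.197N1 into the first: N1(1 - 0.523·0.197) = 576 - 0.523·217.
So N1* = 463/0.897 = 516, and then N2* = 217 - 0.197·516 = 115.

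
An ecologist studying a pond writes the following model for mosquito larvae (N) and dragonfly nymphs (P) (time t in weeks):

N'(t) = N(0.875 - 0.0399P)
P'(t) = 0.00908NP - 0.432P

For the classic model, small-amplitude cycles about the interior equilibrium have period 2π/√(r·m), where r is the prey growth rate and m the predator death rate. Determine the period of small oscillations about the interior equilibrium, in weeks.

T ≈ 10.2 weeks

Here r = 0.875 and m = 0.432, so r·m = 0.378.
ω = √0.378 = 0.615 per week, hence T = 2π/ω ≈ 10.2 weeks.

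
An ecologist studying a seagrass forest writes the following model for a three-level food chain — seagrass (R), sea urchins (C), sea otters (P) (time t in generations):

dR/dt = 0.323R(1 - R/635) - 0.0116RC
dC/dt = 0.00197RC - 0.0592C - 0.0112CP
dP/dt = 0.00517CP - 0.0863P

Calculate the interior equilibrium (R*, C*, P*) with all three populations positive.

R* ≈ 254, C* ≈ 16.7, P* ≈ 39.4

From dP/dt = 0: 0.00517C* = 0.0863, so C* = 16.7.
From dR/dt = 0: 0.323(1 - R*/635) = 0.0116·16.7, giving R* = 635·(1 - 0.599) = 254.
From dC/dt = 0: 0.00197·254 - 0.0592 = 0.0112P*, so P* = 0.442/0.0112 = 39.4.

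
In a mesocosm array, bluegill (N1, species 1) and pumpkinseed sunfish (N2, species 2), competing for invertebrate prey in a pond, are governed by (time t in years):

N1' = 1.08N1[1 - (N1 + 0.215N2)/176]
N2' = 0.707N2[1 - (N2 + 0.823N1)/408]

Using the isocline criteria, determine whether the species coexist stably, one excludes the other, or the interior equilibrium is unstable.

stable coexistence

Compare the nullcline intercepts: K1/α12 = 176/0.215 = 819 > K2 = 408; K2/α21 = 408/0.823 = 496 > K1 = 176.
Since both inequalities hold, each species can invade when rare, so the interior equilibrium is stable.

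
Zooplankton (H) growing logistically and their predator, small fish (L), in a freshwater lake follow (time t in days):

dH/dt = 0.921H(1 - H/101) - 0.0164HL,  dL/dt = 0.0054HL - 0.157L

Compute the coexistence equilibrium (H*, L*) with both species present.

H* ≈ 29.1, L* ≈ 40

From dL/dt = 0 with L > 0: 0.0054H* = 0.157, so H* = 29.1.
Substitute into dH/dt = 0: 0.921(1 - 29.1/101) = 0.0164L*.
The bracket is 0.712, giving L* = 0.656/0.0164 = 40.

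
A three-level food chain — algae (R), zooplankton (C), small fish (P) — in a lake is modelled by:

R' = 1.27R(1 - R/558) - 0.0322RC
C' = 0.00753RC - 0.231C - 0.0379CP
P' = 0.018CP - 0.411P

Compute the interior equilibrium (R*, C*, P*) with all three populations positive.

R* ≈ 235, C* ≈ 22.8, P* ≈ 40.6

From dP/dt = 0: 0.018C* = 0.411, so C* = 22.8.
From dR/dt = 0: 1.27(1 - R*/558) = 0.0322·22.8, giving R* = 558·(1 - 0.579) = 235.
From dC/dt = 0: 0.00753·235 - 0.231 = 0.0379P*, so P* = 1.54/0.0379 = 40.6.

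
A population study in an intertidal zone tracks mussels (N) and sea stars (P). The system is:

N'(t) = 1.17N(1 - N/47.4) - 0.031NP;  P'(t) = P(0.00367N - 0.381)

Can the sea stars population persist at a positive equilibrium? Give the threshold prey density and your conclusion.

The predator equation gives dP/dt > 0 only when N > 0.381/0.00367 = 104.
Without the predator, N → K = 47.4. Since 47.4 < 104, the predator cannot invade.

Threshold N = 104; K < 104, so no, the predator goes extinct.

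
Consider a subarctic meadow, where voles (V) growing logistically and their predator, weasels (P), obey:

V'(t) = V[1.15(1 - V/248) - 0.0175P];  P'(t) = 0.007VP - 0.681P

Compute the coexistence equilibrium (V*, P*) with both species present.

V* ≈ 97.3, P* ≈ 39.9

From dP/dt = 0 with P > 0: 0.007V* = 0.681, so V* = 97.3.
Substitute into dV/dt = 0: 1.15(1 - 97.3/248) = 0.0175P*.
The bracket is 0.608, giving P* = 0.699/0.0175 = 39.9.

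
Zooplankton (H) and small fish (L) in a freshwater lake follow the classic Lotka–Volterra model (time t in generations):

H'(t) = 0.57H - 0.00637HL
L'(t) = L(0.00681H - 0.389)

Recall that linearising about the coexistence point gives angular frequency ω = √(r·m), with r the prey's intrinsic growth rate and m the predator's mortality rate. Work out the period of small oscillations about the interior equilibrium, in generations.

Here r = 0.57 and m = 0.389, so r·m = 0.222.
ω = √0.222 = 0.471 per generation, hence T = 2π/ω ≈ 13.3 generations.

T ≈ 13.3 generations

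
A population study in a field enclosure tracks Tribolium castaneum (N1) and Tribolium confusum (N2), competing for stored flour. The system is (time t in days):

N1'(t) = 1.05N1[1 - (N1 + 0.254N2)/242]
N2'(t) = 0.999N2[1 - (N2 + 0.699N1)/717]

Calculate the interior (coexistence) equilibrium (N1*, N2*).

Setting both brackets to zero gives the nullclines N1 + 0.254N2 = 242 and 0.699N1 + N2 = 717.
Substituting N2 = 717 - 0.699N1 into the first: N1(1 - 0.254·0.699) = 242 - 0.254·717.
So N1* = 59.9/0.822 = 72.8, and then N2* = 717 - 0.699·72.8 = 666.

N1* ≈ 72.8, N2* ≈ 666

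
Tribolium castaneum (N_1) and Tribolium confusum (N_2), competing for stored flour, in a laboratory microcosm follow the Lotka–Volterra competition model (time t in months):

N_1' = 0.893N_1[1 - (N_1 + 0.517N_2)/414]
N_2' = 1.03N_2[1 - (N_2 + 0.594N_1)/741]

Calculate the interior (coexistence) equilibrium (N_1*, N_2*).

Setting both brackets to zero gives the nullclines N_1 + 0.517N_2 = 414 and 0.594N_1 + N_2 = 741.
Substituting N_2 = 741 - 0.594N_1 into the first: N_1(1 - 0.517·0.594) = 414 - 0.517·741.
So N_1* = 30.9/0.693 = 44.6, and then N_2* = 741 - 0.594·44.6 = 715.

N_1* ≈ 44.6, N_2* ≈ 715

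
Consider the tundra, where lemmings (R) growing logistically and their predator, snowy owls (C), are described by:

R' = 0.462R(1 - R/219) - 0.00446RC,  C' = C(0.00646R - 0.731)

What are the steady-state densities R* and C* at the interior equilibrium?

From dC/dt = 0 with C > 0: 0.00646R* = 0.731, so R* = 113.
Substitute into dR/dt = 0: 0.462(1 - 113/219) = 0.00446C*.
The bracket is 0.483, giving C* = 0.223/0.00446 = 50.1.

R* ≈ 113, C* ≈ 50.1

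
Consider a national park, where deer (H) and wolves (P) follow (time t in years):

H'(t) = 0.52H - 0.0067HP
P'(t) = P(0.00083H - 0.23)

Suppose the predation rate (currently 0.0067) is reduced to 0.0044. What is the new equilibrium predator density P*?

P* ≈ 118

At the interior fixed point, setting dH/dt = 0 with H > 0 fixes P* = (prey growth rate)/(HP coefficient) — independent of the other coefficients.
With the change, P* = 0.52/0.0044 = 118; it rises from 77.6.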